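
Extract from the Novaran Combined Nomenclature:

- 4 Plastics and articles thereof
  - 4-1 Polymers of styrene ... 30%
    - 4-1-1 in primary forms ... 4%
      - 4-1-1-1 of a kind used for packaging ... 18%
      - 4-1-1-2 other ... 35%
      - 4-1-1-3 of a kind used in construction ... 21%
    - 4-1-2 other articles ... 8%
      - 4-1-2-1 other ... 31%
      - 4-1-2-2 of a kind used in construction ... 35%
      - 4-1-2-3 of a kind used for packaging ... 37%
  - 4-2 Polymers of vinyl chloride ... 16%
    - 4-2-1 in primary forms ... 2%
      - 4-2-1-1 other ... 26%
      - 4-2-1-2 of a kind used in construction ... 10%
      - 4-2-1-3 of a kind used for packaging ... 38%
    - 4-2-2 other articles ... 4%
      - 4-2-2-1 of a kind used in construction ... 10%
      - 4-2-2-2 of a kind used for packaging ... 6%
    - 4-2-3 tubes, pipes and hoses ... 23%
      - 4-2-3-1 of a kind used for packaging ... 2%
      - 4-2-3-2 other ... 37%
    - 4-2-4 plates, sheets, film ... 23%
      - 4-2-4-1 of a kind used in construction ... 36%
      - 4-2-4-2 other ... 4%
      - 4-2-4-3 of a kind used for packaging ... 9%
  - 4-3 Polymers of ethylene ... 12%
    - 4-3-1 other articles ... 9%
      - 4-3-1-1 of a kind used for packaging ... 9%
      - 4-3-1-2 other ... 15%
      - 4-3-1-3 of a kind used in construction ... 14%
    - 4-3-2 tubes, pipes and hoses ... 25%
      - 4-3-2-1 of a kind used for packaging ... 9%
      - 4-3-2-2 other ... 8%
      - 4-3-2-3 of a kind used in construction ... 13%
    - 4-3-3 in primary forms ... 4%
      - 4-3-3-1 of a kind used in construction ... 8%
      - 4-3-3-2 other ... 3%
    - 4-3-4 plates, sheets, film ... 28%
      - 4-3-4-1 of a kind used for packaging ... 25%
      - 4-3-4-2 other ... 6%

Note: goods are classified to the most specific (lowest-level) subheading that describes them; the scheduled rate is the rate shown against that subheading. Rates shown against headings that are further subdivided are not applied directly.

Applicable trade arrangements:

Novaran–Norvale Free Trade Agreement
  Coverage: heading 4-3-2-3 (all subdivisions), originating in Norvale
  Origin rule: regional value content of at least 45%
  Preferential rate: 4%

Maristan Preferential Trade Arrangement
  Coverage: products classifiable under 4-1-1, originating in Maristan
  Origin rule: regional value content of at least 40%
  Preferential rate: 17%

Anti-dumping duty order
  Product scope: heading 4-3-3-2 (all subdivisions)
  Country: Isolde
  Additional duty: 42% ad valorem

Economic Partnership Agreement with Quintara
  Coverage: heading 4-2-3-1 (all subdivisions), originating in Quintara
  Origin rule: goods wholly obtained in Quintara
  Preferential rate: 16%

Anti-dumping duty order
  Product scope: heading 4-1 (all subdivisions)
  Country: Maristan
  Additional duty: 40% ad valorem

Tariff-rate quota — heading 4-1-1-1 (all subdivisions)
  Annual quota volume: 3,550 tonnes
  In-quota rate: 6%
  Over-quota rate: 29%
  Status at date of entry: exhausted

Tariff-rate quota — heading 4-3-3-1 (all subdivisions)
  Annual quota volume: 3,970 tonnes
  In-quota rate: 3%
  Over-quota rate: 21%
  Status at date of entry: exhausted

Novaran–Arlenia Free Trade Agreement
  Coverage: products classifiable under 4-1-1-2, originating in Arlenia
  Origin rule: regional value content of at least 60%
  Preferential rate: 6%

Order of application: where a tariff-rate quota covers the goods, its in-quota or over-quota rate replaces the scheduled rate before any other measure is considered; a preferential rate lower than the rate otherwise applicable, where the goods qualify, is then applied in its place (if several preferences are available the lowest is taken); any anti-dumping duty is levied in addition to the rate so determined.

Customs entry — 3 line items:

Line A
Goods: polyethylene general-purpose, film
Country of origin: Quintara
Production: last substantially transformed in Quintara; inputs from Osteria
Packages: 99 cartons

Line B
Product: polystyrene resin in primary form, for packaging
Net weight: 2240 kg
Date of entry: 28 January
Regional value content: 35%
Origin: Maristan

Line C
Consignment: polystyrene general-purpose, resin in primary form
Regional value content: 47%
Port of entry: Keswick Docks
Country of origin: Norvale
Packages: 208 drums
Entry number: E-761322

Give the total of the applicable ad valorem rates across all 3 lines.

Line A: polyethylene → 4-3; film → 4-3-4; general-purpose → 4-3-4-2. Scheduled 6%. Quintara agreement on 4-2-3-1: 4-3-4-2 not covered. → 6%.
Line B: polystyrene → 4-1; resin in primary form → 4-1-1; for packaging → 4-1-1-1. Scheduled 18%. quota on 4-1-1-1 exhausted → over-quota 29%; Maristan agreement on 4-1-1: RVC < 40%; anti-dumping (Maristan, 4-1): +40%; total 29% + 40% = 69%. → 69%.
Line C: polystyrene → 4-1; resin in primary form → 4-1-1; general-purpose → 4-1-1-2. Scheduled 35%. Norvale agreement on 4-3-2-3: 4-1-1-2 not covered. → 35%.
Sum: 6% + 69% + 35% = 110%.

110%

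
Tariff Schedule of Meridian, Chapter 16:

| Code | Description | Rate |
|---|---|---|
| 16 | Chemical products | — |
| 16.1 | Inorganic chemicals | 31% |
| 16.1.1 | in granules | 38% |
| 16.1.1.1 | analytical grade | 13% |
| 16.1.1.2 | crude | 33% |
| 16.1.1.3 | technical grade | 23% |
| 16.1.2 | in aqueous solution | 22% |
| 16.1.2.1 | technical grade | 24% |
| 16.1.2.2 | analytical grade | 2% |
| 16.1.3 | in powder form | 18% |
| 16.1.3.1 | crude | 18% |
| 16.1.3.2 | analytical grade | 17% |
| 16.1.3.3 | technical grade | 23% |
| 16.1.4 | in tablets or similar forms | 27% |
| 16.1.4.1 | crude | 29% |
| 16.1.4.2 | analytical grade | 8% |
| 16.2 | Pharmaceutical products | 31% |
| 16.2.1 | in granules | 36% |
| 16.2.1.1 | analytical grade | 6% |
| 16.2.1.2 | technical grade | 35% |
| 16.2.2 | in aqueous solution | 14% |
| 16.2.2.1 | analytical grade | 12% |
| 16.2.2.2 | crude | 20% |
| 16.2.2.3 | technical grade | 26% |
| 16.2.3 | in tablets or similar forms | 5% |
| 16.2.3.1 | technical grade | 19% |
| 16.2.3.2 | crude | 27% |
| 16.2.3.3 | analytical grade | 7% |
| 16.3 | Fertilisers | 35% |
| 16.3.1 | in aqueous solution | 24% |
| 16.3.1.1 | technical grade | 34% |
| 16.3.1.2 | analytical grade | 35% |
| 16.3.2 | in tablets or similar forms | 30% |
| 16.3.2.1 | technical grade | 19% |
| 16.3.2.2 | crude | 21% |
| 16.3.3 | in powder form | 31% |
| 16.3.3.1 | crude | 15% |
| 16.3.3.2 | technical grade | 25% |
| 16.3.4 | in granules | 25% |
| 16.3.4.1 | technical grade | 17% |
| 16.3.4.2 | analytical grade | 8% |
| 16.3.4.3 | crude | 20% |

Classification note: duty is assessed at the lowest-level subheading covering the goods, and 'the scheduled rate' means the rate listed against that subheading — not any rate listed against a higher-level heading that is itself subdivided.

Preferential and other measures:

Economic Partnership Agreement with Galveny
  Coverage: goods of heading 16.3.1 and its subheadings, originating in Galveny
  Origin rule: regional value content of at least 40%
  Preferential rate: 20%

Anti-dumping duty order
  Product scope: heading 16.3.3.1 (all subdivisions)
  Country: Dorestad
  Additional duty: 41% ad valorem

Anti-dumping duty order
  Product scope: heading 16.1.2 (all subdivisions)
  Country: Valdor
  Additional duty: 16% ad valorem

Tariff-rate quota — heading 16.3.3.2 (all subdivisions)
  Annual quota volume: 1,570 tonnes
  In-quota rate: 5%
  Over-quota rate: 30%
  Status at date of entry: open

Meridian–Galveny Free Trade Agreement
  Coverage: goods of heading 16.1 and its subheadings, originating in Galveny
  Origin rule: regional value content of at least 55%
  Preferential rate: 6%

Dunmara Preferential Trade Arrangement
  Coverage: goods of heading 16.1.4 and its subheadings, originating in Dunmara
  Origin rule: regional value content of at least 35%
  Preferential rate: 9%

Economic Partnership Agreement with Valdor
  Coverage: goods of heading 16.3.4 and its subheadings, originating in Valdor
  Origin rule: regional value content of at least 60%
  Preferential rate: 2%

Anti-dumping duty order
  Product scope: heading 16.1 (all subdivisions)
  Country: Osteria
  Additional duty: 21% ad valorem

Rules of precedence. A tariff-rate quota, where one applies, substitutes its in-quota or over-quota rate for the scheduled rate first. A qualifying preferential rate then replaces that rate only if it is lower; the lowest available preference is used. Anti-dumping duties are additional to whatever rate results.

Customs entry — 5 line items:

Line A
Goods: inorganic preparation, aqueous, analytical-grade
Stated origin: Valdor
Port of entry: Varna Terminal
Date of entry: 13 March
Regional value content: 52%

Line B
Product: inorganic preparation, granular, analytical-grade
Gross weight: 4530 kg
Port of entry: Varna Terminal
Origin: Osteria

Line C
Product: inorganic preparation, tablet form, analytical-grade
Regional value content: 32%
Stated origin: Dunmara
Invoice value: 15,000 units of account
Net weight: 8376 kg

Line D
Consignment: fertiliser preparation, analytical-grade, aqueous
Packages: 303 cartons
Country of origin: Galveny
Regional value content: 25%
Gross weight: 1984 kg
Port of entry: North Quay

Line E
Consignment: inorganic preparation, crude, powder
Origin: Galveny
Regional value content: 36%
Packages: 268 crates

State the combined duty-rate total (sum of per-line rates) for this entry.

Line A: inorganic → 16.1; aqueous → 16.1.2; analytical-grade → 16.1.2.2. Scheduled 2%. Valdor agreement on 16.3.4: 16.1.2.2 not covered; anti-dumping (Valdor, 16.1.2): +16%; total 2% + 16% = 18%. → 18%.
Line B: inorganic → 16.1; granular → 16.1.1; analytical-grade → 16.1.1.1. Scheduled 13%. anti-dumping (Osteria, 16.1): +21%; total 13% + 21% = 34%. → 34%.
Line C: inorganic → 16.1; tablet form → 16.1.4; analytical-grade → 16.1.4.2. Scheduled 8%. Dunmara agreement on 16.1.4: RVC < 35%. → 8%.
Line D: fertiliser → 16.3; aqueous → 16.3.1; analytical-grade → 16.3.1.2. Scheduled 35%. Galveny agreement on 16.3.1: RVC < 40%; Galveny agreement on 16.1: 16.3.1.2 not covered. → 35%.
Line E: inorganic → 16.1; powder → 16.1.3; crude → 16.1.3.1. Scheduled 18%. Galveny agreement on 16.3.1: 16.1.3.1 not covered; Galveny agreement on 16.1: RVC < 55%. → 18%.
Sum: 18% + 34% + 8% + 35% + 18% = 113%.

113%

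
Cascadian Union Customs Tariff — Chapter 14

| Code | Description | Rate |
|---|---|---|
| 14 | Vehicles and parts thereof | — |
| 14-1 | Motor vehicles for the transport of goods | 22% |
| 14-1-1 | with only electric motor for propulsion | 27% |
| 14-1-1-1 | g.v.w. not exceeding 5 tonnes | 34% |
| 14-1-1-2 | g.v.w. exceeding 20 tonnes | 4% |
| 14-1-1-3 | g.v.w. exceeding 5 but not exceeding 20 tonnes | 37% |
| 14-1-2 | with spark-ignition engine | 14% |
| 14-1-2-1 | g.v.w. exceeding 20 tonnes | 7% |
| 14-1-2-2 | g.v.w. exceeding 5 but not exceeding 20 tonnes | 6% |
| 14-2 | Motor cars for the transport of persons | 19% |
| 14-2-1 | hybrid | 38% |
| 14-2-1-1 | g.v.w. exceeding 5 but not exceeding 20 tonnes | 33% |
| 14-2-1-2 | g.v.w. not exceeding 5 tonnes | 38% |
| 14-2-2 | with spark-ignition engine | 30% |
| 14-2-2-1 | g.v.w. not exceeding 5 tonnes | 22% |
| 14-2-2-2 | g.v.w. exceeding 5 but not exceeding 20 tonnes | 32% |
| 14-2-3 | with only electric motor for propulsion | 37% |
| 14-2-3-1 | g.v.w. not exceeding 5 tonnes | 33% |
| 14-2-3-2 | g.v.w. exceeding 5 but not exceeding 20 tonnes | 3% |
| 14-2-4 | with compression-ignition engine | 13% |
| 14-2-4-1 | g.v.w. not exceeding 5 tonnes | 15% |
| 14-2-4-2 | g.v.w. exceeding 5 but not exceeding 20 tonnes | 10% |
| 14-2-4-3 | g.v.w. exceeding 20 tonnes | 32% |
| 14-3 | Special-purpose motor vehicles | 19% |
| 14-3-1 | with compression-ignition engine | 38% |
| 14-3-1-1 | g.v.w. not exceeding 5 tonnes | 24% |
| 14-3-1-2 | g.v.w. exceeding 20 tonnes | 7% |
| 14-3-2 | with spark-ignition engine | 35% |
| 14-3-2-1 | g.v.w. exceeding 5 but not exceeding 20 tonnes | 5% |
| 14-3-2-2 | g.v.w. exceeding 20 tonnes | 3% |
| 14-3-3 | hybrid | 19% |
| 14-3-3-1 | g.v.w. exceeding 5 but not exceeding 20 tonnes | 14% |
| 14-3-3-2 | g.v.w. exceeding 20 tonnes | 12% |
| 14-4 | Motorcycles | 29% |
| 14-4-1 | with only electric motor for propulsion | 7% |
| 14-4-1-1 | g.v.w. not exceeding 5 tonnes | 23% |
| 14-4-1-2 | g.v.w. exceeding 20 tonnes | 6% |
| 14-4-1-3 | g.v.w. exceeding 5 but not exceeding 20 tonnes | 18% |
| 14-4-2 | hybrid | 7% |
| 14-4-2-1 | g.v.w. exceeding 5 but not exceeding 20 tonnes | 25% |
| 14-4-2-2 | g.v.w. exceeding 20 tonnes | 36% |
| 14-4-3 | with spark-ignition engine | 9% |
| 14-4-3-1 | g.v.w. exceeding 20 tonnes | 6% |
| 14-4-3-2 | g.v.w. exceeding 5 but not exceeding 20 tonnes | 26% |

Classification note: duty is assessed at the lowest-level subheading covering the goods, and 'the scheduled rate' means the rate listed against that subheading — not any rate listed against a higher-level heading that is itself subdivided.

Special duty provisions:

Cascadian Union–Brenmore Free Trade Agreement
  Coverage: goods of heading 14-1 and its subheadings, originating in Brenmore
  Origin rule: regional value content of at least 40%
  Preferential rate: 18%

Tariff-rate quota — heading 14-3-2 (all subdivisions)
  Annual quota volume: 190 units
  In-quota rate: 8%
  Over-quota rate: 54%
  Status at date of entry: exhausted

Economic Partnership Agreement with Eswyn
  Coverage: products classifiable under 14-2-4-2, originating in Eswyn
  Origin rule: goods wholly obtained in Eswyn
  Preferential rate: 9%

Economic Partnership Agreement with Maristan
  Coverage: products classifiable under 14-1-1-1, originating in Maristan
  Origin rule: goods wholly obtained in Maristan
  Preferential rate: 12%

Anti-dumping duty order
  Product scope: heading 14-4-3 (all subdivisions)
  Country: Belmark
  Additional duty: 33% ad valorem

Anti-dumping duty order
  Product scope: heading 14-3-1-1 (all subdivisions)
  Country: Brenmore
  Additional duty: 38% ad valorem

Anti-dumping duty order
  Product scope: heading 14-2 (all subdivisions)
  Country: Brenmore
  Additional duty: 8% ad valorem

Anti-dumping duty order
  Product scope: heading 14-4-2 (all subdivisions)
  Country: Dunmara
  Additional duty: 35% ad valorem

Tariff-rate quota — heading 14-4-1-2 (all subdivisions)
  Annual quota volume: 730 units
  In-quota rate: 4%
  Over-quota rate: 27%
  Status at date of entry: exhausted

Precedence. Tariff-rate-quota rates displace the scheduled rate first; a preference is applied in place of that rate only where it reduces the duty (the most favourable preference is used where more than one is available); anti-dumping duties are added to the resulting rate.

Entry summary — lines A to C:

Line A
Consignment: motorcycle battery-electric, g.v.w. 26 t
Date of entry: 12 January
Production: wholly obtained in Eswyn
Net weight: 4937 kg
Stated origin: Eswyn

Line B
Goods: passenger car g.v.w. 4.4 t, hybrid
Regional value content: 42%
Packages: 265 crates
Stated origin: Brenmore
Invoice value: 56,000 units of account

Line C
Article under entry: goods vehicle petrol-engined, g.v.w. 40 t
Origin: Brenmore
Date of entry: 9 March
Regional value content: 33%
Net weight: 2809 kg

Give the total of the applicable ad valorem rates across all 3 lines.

Line A: motorcycle → 14-4; battery-electric → 14-4-1; g.v.w. 26 t → 14-4-1-2. Scheduled 6%. quota on 14-4-1-2 exhausted → over-quota 27%; Eswyn agreement on 14-2-4-2: 14-4-1-2 not covered. → 27%.
Line B: passenger car → 14-2; hybrid → 14-2-1; g.v.w. 4.4 t → 14-2-1-2. Scheduled 38%. Brenmore agreement on 14-1: 14-2-1-2 not covered; anti-dumping (Brenmore, 14-2): +8%; total 38% + 8% = 46%. → 46%.
Line C: goods vehicle → 14-1; petrol-engined → 14-1-2; g.v.w. 40 t → 14-1-2-1. Scheduled 7%. Brenmore agreement on 14-1: RVC < 40%. → 7%.
Sum: 27% + 46% + 7% = 80%.

80%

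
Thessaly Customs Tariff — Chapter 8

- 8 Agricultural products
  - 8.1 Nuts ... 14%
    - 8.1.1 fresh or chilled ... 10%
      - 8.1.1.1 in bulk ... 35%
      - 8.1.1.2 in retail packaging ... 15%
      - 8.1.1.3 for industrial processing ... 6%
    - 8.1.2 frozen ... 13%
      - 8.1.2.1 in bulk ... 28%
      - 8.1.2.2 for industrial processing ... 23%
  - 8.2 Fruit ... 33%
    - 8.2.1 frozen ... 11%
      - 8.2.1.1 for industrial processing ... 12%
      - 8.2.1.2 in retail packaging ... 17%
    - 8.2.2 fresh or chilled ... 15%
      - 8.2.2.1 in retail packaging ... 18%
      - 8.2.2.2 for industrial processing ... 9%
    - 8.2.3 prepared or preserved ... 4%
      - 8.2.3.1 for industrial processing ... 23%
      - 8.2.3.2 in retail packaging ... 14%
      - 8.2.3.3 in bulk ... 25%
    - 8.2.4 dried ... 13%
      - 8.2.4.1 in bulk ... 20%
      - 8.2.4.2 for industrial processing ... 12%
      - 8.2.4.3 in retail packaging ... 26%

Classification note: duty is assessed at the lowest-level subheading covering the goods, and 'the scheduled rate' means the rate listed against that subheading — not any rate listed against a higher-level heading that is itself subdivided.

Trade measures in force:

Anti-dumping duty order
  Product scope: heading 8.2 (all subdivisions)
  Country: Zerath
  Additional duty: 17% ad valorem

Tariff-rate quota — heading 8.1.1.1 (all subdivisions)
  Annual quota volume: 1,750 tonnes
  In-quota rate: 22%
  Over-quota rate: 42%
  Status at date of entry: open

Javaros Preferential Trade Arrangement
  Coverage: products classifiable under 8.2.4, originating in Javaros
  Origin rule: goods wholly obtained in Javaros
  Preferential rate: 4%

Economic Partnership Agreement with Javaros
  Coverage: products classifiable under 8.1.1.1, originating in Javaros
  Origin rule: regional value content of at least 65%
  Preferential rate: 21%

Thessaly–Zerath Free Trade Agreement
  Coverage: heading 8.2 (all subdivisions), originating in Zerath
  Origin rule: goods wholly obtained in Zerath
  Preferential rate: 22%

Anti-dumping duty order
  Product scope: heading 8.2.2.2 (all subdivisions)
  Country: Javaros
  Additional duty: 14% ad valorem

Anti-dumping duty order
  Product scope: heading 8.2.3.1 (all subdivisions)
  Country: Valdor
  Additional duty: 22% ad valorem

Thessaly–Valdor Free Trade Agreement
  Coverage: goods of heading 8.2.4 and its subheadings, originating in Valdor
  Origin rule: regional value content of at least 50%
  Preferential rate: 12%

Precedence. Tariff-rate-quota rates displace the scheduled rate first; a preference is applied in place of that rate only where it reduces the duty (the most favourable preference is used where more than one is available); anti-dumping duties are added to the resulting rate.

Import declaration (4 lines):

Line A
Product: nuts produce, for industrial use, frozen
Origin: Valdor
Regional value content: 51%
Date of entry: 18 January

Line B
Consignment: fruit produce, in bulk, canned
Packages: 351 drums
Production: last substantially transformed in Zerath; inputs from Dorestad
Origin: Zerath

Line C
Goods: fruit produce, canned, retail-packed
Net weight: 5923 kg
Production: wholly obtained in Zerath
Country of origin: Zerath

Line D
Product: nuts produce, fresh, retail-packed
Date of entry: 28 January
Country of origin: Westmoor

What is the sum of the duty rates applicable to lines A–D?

111%

Line A: nuts → 8.1; frozen → 8.1.2; for industrial use → 8.1.2.2. Scheduled 23%. Valdor agreement on 8.2.4: 8.1.2.2 not covered. → 23%.
Line B: fruit → 8.2; canned → 8.2.3; in bulk → 8.2.3.3. Scheduled 25%. Zerath agreement on 8.2: not wholly obtained; anti-dumping (Zerath, 8.2): +17%; total 25% + 17% = 42%. → 42%.
Line C: fruit → 8.2; canned → 8.2.3; retail-packed → 8.2.3.2. Scheduled 14%. Zerath agreement on 8.2: wholly obtained → 22% available; preference 22% not lower than 14% → no reduction; anti-dumping (Zerath, 8.2): +17%; total 14% + 17% = 31%. → 31%.
Line D: nuts → 8.1; fresh → 8.1.1; retail-packed → 8.1.1.2. Scheduled 15%. No special measure applies. → 15%.
Sum: 23% + 42% + 31% + 15% = 111%.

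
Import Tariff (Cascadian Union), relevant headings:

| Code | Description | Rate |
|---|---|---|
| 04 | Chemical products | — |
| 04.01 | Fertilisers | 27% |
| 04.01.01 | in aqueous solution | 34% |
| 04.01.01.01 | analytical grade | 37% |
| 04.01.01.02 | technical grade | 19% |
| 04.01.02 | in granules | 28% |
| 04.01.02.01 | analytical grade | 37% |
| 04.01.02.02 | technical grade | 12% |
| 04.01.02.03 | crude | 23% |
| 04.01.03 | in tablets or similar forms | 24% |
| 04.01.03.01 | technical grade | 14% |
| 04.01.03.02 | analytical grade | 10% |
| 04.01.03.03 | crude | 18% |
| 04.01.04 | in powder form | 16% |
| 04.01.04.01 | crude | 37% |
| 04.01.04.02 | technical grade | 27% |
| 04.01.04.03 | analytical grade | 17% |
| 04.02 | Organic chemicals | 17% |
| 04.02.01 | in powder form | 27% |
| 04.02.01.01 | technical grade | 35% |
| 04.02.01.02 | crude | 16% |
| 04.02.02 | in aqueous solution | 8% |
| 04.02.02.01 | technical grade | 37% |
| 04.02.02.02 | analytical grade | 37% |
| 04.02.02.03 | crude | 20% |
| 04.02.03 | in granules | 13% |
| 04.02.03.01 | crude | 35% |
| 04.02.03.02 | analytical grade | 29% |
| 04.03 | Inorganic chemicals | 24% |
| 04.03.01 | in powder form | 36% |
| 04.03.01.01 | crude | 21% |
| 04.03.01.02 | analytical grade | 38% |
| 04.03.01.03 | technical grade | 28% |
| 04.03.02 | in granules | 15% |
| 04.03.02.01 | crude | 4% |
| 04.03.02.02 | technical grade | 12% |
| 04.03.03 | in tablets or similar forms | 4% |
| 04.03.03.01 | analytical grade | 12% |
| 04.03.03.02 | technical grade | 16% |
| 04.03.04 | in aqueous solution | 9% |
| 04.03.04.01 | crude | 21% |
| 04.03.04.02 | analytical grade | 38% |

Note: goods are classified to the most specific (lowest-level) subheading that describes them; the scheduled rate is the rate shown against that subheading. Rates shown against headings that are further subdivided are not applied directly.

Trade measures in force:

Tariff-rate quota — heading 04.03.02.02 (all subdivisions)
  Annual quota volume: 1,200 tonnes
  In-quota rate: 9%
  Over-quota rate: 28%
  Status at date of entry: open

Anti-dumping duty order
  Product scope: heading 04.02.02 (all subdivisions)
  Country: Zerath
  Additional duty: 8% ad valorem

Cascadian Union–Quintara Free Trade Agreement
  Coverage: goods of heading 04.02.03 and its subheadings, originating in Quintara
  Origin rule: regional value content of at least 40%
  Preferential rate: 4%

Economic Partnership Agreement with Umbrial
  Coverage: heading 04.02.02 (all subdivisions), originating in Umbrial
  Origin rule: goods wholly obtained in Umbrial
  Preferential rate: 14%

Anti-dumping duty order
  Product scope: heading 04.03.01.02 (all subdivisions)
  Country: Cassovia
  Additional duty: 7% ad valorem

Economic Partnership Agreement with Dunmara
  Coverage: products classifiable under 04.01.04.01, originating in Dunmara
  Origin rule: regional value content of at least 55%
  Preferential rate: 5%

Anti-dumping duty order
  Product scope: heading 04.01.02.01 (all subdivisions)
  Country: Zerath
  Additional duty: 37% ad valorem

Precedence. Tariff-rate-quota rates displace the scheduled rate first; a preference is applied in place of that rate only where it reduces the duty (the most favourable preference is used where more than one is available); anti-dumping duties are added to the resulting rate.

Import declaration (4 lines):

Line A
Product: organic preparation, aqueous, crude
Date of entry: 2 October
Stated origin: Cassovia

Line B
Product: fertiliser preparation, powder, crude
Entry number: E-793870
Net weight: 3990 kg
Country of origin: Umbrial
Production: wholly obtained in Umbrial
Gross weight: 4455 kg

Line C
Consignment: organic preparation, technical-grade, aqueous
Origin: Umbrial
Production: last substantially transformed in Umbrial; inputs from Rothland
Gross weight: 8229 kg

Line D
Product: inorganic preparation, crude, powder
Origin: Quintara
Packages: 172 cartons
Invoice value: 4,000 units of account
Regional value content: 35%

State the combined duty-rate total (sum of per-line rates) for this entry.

Line A: organic → 04.02; aqueous → 04.02.02; crude → 04.02.02.03. Scheduled 20%. No special measure applies. → 20%.
Line B: fertiliser → 04.01; powder → 04.01.04; crude → 04.01.04.01. Scheduled 37%. Umbrial agreement on 04.02.02: 04.01.04.01 not covered. → 37%.
Line C: organic → 04.02; aqueous → 04.02.02; technical-grade → 04.02.02.01. Scheduled 37%. Umbrial agreement on 04.02.02: not wholly obtained. → 37%.
Line D: inorganic → 04.03; powder → 04.03.01; crude → 04.03.01.01. Scheduled 21%. Quintara agreement on 04.02.03: 04.03.01.01 not covered. → 21%.
Sum: 20% + 37% + 37% + 21% = 115%.

115%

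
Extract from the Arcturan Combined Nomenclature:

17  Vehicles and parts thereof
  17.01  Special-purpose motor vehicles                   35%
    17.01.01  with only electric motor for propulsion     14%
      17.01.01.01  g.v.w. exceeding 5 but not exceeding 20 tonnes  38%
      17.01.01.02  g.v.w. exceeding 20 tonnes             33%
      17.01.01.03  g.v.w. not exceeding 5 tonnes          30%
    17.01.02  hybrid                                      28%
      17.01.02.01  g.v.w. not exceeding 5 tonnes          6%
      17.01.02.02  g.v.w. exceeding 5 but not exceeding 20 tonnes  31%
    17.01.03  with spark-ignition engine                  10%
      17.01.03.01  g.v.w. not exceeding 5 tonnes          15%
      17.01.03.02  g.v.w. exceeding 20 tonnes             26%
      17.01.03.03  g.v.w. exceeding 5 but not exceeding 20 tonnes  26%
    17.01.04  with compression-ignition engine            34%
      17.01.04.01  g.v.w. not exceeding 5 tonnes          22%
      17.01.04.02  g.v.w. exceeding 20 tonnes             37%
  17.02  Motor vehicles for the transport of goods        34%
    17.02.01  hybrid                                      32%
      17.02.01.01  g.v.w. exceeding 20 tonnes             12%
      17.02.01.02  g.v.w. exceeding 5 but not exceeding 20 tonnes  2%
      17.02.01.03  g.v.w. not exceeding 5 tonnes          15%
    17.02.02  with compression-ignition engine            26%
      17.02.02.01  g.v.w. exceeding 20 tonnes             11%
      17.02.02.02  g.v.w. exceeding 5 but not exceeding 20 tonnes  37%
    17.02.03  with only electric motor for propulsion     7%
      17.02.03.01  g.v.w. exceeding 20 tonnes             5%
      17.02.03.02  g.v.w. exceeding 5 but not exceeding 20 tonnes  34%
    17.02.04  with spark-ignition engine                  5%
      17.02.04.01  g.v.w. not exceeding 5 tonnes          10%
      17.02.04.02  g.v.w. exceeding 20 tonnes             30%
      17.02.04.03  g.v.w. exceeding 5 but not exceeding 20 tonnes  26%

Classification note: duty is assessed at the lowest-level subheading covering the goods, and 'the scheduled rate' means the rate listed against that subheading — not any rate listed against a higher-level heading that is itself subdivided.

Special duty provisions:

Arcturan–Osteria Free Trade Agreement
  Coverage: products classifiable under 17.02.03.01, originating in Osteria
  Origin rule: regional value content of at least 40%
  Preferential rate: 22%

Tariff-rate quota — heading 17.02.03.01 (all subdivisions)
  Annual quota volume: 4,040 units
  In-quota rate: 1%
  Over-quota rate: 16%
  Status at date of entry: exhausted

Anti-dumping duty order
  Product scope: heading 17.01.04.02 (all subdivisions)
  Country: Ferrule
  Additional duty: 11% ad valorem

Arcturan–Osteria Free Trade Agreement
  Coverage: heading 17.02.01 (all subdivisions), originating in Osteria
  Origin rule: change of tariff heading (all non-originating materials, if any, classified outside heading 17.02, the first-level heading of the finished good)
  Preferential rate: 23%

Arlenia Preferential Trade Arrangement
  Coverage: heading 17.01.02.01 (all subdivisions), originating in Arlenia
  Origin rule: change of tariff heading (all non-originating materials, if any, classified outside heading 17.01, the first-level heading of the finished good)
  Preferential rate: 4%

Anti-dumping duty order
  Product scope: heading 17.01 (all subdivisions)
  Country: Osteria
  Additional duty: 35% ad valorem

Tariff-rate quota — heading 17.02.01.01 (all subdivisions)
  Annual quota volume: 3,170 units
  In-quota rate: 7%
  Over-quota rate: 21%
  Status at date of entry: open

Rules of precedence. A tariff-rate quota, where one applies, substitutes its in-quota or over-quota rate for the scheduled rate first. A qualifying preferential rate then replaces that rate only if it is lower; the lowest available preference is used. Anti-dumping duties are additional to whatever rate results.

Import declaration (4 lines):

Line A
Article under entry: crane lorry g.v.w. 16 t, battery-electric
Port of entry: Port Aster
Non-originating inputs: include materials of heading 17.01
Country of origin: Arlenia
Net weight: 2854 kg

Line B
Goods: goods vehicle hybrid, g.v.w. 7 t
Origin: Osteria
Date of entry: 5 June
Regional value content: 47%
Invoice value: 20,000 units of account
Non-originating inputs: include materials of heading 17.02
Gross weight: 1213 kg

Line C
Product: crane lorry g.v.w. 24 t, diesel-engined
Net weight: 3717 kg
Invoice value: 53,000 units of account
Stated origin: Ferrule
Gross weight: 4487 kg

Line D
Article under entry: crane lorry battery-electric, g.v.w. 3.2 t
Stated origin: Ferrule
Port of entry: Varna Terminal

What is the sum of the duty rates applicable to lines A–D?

Line A: crane lorry → 17.01; battery-electric → 17.01.01; g.v.w. 16 t → 17.01.01.01. Scheduled 38%. Arlenia agreement on 17.01.02.01: 17.01.01.01 not covered. → 38%.
Line B: goods vehicle → 17.02; hybrid → 17.02.01; g.v.w. 7 t → 17.02.01.02. Scheduled 2%. Osteria agreement on 17.02.03.01: 17.02.01.02 not covered; Osteria agreement on 17.02.01: CTH not met. → 2%.
Line C: crane lorry → 17.01; diesel-engined → 17.01.04; g.v.w. 24 t → 17.01.04.02. Scheduled 37%. anti-dumping (Ferrule, 17.01.04.02): +11%; total 37% + 11% = 48%. → 48%.
Line D: crane lorry → 17.01; battery-electric → 17.01.01; g.v.w. 3.2 t → 17.01.01.03. Scheduled 30%. No special measure applies. → 30%.
Sum: 38% + 2% + 48% + 30% = 118%.

118%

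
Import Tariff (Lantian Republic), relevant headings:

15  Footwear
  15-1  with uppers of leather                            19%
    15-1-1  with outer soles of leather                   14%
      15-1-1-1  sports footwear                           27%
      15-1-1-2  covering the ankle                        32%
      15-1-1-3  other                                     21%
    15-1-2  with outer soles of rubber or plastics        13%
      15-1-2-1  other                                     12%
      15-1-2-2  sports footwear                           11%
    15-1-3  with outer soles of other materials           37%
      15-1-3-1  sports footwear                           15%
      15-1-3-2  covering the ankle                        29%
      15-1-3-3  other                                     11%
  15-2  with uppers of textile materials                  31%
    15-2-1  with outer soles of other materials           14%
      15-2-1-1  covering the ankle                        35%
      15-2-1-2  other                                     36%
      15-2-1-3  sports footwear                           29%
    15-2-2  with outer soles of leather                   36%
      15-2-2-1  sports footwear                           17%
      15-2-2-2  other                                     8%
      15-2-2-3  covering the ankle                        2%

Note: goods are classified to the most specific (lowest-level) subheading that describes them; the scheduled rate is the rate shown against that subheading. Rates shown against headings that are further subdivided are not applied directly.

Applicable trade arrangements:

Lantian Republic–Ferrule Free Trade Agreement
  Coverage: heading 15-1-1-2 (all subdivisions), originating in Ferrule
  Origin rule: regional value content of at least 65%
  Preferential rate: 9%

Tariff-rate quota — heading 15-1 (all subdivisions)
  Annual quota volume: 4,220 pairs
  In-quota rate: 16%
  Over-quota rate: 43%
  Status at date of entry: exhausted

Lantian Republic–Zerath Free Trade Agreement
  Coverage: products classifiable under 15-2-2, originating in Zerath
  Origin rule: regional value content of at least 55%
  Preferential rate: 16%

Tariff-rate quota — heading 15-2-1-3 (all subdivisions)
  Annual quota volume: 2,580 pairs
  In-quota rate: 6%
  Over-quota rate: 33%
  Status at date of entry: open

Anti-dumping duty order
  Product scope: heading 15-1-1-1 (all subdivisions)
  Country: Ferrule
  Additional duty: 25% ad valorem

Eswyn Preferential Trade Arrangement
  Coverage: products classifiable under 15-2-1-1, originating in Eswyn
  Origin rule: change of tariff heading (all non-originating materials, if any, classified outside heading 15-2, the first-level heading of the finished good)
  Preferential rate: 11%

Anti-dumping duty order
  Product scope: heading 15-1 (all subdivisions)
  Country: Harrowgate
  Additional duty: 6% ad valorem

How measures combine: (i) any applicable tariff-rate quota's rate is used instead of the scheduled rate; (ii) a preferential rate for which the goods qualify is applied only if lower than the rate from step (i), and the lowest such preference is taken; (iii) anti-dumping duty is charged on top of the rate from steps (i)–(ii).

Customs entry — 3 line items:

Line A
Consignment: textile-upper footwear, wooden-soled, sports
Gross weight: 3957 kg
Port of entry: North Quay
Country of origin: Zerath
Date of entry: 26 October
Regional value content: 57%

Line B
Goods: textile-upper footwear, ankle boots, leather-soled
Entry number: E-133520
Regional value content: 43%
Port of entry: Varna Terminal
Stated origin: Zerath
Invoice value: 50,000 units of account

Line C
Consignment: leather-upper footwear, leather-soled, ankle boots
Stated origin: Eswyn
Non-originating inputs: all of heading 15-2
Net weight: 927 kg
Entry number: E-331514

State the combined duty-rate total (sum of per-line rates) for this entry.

Line A: textile-upper → 15-2; wooden-soled → 15-2-1; sports → 15-2-1-3. Scheduled 29%. quota on 15-2-1-3 open → in-quota 6%; Zerath agreement on 15-2-2: 15-2-1-3 not covered. → 6%.
Line B: textile-upper → 15-2; leather-soled → 15-2-2; ankle boots → 15-2-2-3. Scheduled 2%. Zerath agreement on 15-2-2: RVC < 55%. → 2%.
Line C: leather-upper → 15-1; leather-soled → 15-1-1; ankle boots → 15-1-1-2. Scheduled 32%. quota on 15-1 exhausted → over-quota 43%; Eswyn agreement on 15-2-1-1: 15-1-1-2 not covered. → 43%.
Sum: 6% + 2% + 43% = 51%.

51%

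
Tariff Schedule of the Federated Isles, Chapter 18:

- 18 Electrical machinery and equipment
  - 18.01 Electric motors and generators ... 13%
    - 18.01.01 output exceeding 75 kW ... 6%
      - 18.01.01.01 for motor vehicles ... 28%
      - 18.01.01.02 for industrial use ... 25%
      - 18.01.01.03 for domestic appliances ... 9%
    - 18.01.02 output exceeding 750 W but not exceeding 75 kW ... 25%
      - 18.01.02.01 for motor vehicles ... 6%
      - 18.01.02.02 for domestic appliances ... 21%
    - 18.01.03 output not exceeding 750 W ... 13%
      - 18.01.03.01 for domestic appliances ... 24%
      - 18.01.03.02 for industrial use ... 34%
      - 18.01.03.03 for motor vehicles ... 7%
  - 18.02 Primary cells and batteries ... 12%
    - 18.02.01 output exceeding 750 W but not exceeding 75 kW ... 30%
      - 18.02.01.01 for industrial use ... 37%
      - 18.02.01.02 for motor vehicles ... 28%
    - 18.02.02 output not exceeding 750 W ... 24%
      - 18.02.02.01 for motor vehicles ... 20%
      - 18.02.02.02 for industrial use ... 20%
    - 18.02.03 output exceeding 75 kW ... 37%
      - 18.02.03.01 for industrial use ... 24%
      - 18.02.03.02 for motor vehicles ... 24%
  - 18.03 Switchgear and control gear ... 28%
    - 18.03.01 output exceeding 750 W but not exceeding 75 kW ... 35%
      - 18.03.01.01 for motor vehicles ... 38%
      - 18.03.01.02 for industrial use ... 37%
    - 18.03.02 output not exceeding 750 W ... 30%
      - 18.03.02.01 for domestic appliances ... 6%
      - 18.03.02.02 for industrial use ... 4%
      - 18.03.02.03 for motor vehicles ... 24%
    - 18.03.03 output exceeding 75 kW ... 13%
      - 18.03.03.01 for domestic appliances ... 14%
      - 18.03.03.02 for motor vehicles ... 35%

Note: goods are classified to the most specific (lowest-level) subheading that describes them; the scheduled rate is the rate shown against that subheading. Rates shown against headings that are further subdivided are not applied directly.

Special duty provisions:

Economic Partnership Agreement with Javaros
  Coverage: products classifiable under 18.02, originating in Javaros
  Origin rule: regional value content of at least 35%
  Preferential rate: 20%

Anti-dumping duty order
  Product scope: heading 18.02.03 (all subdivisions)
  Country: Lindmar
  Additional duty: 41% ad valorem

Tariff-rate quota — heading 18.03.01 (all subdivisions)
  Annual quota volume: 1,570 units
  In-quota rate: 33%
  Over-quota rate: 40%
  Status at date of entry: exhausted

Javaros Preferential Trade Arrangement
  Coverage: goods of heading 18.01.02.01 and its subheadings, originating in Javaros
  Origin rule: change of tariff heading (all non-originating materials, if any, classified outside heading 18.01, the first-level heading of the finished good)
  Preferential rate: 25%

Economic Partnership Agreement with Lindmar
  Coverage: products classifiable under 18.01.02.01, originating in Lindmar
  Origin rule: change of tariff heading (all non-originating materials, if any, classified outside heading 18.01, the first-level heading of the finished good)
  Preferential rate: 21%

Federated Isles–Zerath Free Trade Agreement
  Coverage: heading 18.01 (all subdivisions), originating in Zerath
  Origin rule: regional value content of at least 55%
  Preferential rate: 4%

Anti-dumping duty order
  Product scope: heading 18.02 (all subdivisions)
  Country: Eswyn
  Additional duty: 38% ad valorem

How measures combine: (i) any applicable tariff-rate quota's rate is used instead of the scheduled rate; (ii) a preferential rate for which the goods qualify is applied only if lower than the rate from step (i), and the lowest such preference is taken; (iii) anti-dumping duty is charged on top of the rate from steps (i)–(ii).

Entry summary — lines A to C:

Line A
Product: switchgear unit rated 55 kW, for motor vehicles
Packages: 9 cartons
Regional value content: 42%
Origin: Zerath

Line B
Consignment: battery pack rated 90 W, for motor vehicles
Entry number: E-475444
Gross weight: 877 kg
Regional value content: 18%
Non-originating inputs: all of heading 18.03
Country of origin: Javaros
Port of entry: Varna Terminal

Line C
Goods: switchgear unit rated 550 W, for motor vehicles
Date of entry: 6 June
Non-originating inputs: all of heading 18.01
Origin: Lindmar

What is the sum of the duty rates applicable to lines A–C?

84%

Line A: switchgear unit → 18.03; rated 55 kW → 18.03.01; for motor vehicles → 18.03.01.01. Scheduled 38%. quota on 18.03.01 exhausted → over-quota 40%; Zerath agreement on 18.01: 18.03.01.01 not covered. → 40%.
Line B: battery pack → 18.02; rated 90 W → 18.02.02; for motor vehicles → 18.02.02.01. Scheduled 20%. Javaros agreement on 18.02: RVC < 35%; Javaros agreement on 18.01.02.01: 18.02.02.01 not covered. → 20%.
Line C: switchgear unit → 18.03; rated 550 W → 18.03.02; for motor vehicles → 18.03.02.03. Scheduled 24%. Lindmar agreement on 18.01.02.01: 18.03.02.03 not covered. → 24%.
Sum: 40% + 20% + 24% = 84%.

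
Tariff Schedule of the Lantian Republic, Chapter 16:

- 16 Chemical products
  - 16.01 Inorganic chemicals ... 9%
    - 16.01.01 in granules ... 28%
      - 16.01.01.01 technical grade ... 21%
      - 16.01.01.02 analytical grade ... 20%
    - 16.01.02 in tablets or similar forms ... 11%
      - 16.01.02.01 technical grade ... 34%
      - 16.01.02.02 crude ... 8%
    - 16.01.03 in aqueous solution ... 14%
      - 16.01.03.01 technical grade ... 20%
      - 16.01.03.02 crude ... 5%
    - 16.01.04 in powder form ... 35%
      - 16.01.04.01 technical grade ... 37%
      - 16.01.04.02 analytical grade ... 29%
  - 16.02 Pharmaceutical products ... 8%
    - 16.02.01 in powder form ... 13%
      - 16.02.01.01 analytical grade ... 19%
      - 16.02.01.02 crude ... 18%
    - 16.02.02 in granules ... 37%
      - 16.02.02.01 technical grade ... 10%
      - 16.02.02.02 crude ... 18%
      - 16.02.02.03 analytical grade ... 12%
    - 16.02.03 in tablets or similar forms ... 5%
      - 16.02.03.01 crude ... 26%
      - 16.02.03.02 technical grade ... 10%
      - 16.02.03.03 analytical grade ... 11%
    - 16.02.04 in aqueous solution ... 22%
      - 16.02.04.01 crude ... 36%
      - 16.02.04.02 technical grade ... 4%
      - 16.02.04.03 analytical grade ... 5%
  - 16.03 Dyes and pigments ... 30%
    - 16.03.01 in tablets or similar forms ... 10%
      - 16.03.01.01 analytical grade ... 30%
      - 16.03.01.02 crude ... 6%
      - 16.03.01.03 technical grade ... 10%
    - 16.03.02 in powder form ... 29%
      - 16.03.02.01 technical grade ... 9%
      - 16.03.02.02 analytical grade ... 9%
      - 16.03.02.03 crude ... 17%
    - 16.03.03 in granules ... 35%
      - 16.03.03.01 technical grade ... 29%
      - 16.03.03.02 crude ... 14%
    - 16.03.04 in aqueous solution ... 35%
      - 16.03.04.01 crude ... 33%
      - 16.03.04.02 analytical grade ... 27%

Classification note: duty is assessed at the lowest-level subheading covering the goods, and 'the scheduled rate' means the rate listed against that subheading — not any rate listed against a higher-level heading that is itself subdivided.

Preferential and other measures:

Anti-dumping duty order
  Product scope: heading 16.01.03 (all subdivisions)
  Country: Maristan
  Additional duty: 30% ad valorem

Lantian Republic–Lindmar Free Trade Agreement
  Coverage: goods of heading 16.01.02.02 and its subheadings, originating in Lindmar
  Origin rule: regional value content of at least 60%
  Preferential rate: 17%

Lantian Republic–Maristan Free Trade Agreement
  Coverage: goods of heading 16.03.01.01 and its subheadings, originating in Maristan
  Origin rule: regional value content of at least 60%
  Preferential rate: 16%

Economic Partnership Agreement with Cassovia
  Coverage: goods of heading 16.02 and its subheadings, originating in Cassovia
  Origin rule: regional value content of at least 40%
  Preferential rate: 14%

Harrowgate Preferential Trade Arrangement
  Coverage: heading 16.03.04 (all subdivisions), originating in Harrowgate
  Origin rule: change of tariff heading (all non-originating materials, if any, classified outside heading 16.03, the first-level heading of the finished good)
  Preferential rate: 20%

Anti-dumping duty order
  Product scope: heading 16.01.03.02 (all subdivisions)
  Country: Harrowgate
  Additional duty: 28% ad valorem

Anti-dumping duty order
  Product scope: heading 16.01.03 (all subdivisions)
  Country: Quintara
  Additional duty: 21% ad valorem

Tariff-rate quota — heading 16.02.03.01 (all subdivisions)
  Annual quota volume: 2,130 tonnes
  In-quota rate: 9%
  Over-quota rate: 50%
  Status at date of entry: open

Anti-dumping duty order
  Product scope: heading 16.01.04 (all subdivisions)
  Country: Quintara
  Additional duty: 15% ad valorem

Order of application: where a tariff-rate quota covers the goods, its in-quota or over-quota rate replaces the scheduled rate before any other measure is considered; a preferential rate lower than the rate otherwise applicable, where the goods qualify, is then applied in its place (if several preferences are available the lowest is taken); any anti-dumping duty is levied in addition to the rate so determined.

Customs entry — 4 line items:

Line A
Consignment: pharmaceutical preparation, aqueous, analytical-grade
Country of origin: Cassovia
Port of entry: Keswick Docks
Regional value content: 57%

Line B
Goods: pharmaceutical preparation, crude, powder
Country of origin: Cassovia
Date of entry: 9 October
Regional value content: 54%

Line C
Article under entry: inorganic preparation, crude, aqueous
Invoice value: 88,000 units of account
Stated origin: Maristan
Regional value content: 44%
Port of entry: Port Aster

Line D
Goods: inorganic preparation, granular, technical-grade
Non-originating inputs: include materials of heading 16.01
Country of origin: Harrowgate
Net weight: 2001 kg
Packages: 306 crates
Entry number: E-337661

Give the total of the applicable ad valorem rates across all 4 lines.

75%

Line A: pharmaceutical → 16.02; aqueous → 16.02.04; analytical-grade → 16.02.04.03. Scheduled 5%. Cassovia agreement on 16.02: RVC ≥ 40% → 14% available; preference 14% not lower than 5% → no reduction. → 5%.
Line B: pharmaceutical → 16.02; powder → 16.02.01; crude → 16.02.01.02. Scheduled 18%. Cassovia agreement on 16.02: RVC ≥ 40% → 14% available; preferential 14%. → 14%.
Line C: inorganic → 16.01; aqueous → 16.01.03; crude → 16.01.03.02. Scheduled 5%. Maristan agreement on 16.03.01.01: 16.01.03.02 not covered; anti-dumping (Maristan, 16.01.03): +30%; total 5% + 30% = 35%. → 35%.
Line D: inorganic → 16.01; granular → 16.01.01; technical-grade → 16.01.01.01. Scheduled 21%. Harrowgate agreement on 16.03.04: 16.01.01.01 not covered. → 21%.
Sum: 5% + 14% + 35% + 21% = 75%.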